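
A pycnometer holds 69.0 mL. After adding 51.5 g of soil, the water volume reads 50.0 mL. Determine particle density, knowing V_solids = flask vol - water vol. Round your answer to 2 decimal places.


Step 1: Volume of solids = flask volume - water volume with soil
Step 2: V_solids = 69.0 - 50.0 = 19.0 mL
Step 3: Particle density = mass / V_solids = 51.5 / 19.0 = 2.71 g/cm^3

2.71


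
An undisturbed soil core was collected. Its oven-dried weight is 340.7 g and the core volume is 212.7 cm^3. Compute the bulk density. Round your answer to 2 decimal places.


Step 1: Identify the formula: BD = dry mass / volume
Step 2: Substitute values: BD = 340.7 / 212.7
Step 3: BD = 1.6 g/cm^3

1.6


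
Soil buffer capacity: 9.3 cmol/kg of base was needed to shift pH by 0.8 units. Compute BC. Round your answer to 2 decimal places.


Step 1: BC = change in base / change in pH
Step 2: BC = 9.3 / 0.8
Step 3: BC = 11.63 cmol/(kg*pH unit)

11.63


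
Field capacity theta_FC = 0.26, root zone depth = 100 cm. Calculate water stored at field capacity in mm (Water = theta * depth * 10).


Step 1: Water (mm) = theta_FC * depth (cm) * 10
Step 2: Water = 0.26 * 100 * 10
Step 3: Water = 260.0 mm

260.0


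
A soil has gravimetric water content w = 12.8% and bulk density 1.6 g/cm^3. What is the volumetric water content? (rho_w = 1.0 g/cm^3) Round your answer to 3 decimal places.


Step 1: theta = (w / 100) * BD / rho_w
Step 2: theta = (12.8 / 100) * 1.6 / 1.0
Step 3: theta = 0.128 * 1.6
Step 4: theta = 0.205

0.205


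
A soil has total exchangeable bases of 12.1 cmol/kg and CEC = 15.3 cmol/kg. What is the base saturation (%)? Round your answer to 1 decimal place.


Step 1: BS = 100 * (sum of bases) / CEC
Step 2: BS = 100 * 12.1 / 15.3
Step 3: BS = 79.1%

79.1


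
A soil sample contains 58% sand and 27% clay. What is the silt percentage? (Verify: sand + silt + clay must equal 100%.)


Step 1: sand + silt + clay = 100%
Step 2: silt = 100 - sand - clay
Step 3: silt = 100 - 58 - 27
Step 4: silt = 15%

15


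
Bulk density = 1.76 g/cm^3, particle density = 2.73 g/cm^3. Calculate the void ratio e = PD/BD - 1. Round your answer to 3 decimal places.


Step 1: e = PD / BD - 1
Step 2: e = 2.73 / 1.76 - 1
Step 3: e = 1.55114 - 1
Step 4: e = 0.551

0.551


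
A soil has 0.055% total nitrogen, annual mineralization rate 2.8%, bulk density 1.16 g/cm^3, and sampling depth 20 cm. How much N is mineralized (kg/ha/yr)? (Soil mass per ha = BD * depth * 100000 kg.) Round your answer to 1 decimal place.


Step 1: Soil mass per ha = BD * depth * 100000 = 1.16 * 20 * 100000 = 2320000 kg
Step 2: Total N pool = soil mass * N%/100 = 2320000 * 0.055/100 = 1276.0 kg/ha
Step 3: N mineralized = N pool * rate%/100 = 1276.0 * 2.8/100 = 35.7 kg/ha/yr

35.7


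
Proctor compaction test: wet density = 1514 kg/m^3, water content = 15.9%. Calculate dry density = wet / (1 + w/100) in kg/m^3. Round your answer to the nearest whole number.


Step 1: Dry density = wet density / (1 + w/100)
Step 2: Dry density = 1514 / (1 + 15.9/100)
Step 3: Dry density = 1514 / 1.159
Step 4: Dry density = 1306 kg/m^3

1306


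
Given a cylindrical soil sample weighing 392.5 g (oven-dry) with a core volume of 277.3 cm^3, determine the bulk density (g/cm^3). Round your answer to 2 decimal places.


Step 1: Identify the formula: BD = dry mass / volume
Step 2: Substitute values: BD = 392.5 / 277.3
Step 3: BD = 1.42 g/cm^3

1.42


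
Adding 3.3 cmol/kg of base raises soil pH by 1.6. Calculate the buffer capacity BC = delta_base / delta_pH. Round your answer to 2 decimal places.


Step 1: BC = change in base / change in pH
Step 2: BC = 3.3 / 1.6
Step 3: BC = 2.06 cmol/(kg*pH unit)

2.06


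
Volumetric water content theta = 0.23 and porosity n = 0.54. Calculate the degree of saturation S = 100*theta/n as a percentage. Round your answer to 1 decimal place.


Step 1: S = 100 * theta_v / n
Step 2: S = 100 * 0.23 / 0.54
Step 3: S = 42.6%

42.6


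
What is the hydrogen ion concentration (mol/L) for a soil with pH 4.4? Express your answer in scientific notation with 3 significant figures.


Step 1: [H+] = 10^(-pH)
Step 2: [H+] = 10^(-4.4)
Step 3: [H+] = 3.98e-05 mol/L

3.98e-05


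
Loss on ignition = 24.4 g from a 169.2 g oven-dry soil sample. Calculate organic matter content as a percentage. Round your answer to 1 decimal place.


Step 1: OM% = 100 * LOI / sample mass
Step 2: OM = 100 * 24.4 / 169.2
Step 3: OM = 14.4%

14.4


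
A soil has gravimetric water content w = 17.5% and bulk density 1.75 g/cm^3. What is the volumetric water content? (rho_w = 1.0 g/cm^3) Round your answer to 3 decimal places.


Step 1: theta = (w / 100) * BD / rho_w
Step 2: theta = (17.5 / 100) * 1.75 / 1.0
Step 3: theta = 0.175 * 1.75
Step 4: theta = 0.306

0.306


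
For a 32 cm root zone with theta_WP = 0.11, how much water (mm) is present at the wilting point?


Step 1: Water (mm) = theta_WP * depth * 10
Step 2: Water = 0.11 * 32 * 10
Step 3: Water = 35.2 mm

35.2


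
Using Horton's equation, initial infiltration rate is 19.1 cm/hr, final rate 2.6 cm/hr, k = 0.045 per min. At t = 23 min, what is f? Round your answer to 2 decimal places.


Step 1: f = fc + (f0 - fc) * exp(-k * t)
Step 2: exp(-0.045 * 23) = 0.355226
Step 3: f = 2.6 + (19.1 - 2.6) * 0.355226
Step 4: f = 2.6 + 16.5 * 0.355226
Step 5: f = 8.46 cm/hr

8.46


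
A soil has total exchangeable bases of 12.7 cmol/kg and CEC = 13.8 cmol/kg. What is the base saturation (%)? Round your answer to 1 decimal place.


Step 1: BS = 100 * (sum of bases) / CEC
Step 2: BS = 100 * 12.7 / 13.8
Step 3: BS = 92.0%

92.0


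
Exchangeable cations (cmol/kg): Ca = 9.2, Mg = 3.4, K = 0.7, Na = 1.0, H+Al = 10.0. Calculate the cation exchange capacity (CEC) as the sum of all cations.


Step 1: CEC = Ca + Mg + K + Na + (H+Al)
Step 2: CEC = 9.2 + 3.4 + 0.7 + 1.0 + 10.0
Step 3: CEC = 24.3 cmol/kg

24.3


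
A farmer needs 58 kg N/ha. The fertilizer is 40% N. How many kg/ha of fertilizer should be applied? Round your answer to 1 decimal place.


Step 1: Fertilizer rate = target N / (N content / 100)
Step 2: Rate = 58 / (40 / 100)
Step 3: Rate = 58 / 0.4
Step 4: Rate = 145.0 kg/ha

145.0


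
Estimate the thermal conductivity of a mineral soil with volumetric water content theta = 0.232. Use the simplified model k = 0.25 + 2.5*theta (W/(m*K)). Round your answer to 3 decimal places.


Step 1: k = 0.25 + 2.5 * theta
Step 2: k = 0.25 + 2.5 * 0.232
Step 3: k = 0.25 + 0.58
Step 4: k = 0.83 W/(m*K)

0.83


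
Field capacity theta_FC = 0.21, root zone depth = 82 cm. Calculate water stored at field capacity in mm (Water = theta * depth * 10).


Step 1: Water (mm) = theta_FC * depth (cm) * 10
Step 2: Water = 0.21 * 82 * 10
Step 3: Water = 172.2 mm

172.2


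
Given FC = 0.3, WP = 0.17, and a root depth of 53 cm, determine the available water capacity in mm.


Step 1: Available water = (FC - WP) * depth * 10
Step 2: AW = (0.3 - 0.17) * 53 * 10
Step 3: AW = 0.13 * 53 * 10
Step 4: AW = 68.9 mm

68.9


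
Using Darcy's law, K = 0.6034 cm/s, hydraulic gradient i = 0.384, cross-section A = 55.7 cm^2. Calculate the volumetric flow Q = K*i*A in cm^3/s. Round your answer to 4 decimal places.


Step 1: Apply Darcy's law: Q = K * i * A
Step 2: Q = 0.6034 * 0.384 * 55.7
Step 3: Q = 12.906 cm^3/s

12.906


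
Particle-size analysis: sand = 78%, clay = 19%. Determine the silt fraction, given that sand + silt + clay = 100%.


Step 1: sand + silt + clay = 100%
Step 2: silt = 100 - sand - clay
Step 3: silt = 100 - 78 - 19
Step 4: silt = 3%

3


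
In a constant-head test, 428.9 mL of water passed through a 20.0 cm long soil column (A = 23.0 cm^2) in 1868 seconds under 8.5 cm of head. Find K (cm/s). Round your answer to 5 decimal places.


Step 1: K = Q * L / (A * t * h)
Step 2: Numerator = 428.9 * 20.0 = 8578.0
Step 3: Denominator = 23.0 * 1868 * 8.5 = 365194.0
Step 4: K = 8578.0 / 365194.0 = 0.02349 cm/s

0.02349


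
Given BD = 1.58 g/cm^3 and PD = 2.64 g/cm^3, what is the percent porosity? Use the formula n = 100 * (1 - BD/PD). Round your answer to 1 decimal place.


Step 1: Formula: n = 100 * (1 - BD / PD)
Step 2: n = 100 * (1 - 1.58 / 2.64)
Step 3: n = 100 * (1 - 0.59848)
Step 4: n = 40.2%

40.2


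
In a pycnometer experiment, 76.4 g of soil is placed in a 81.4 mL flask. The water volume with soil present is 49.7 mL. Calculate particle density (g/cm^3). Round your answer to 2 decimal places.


Step 1: Volume of solids = flask volume - water volume with soil
Step 2: V_solids = 81.4 - 49.7 = 31.7 mL
Step 3: Particle density = mass / V_solids = 76.4 / 31.7 = 2.41 g/cm^3

2.41


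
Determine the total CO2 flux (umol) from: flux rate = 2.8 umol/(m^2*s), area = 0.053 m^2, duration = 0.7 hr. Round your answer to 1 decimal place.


Step 1: Convert time to seconds: 0.7 hr * 3600 = 2520.0 s
Step 2: Total = flux * area * time_s
Step 3: Total = 2.8 * 0.053 * 2520.0
Step 4: Total = 374.0 umol

374.0


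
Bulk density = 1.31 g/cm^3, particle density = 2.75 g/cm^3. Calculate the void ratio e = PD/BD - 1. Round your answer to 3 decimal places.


Step 1: e = PD / BD - 1
Step 2: e = 2.75 / 1.31 - 1
Step 3: e = 2.09924 - 1
Step 4: e = 1.099

1.099


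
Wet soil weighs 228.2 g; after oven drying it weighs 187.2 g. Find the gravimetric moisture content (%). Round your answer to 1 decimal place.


Step 1: Water mass = wet - dry = 228.2 - 187.2 = 41.0 g
Step 2: w = 100 * water mass / dry mass
Step 3: w = 100 * 41.0 / 187.2 = 21.9%

21.9


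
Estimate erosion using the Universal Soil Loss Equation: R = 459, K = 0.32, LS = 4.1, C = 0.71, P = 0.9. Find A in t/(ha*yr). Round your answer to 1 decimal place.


Step 1: A = R * K * LS * C * P
Step 2: R * K = 459 * 0.32 = 146.88
Step 3: (R*K) * LS = 146.88 * 4.1 = 602.208
Step 4: * C * P = 602.208 * 0.71 * 0.9 = 384.8
Step 5: A = 384.8 t/(ha*yr)

384.8


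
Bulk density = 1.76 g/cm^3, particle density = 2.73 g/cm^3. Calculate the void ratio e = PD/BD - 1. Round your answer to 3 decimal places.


Step 1: e = PD / BD - 1
Step 2: e = 2.73 / 1.76 - 1
Step 3: e = 1.55114 - 1
Step 4: e = 0.551

0.551


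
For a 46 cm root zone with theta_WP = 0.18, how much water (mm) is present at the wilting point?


Step 1: Water (mm) = theta_WP * depth * 10
Step 2: Water = 0.18 * 46 * 10
Step 3: Water = 82.8 mm

82.8


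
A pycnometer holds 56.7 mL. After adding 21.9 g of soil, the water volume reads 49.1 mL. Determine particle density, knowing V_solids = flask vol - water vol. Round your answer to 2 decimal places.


Step 1: Volume of solids = flask volume - water volume with soil
Step 2: V_solids = 56.7 - 49.1 = 7.6 mL
Step 3: Particle density = mass / V_solids = 21.9 / 7.6 = 2.88 g/cm^3

2.88


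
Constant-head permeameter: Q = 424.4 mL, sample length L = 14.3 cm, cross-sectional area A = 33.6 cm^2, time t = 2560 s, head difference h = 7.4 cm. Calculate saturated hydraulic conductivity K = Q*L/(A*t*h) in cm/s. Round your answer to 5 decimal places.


Step 1: K = Q * L / (A * t * h)
Step 2: Numerator = 424.4 * 14.3 = 6068.92
Step 3: Denominator = 33.6 * 2560 * 7.4 = 636518.4
Step 4: K = 6068.92 / 636518.4 = 0.00953 cm/s

0.00953


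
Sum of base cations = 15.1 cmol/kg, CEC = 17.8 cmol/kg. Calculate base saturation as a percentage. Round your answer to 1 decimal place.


Step 1: BS = 100 * (sum of bases) / CEC
Step 2: BS = 100 * 15.1 / 17.8
Step 3: BS = 84.8%

84.8


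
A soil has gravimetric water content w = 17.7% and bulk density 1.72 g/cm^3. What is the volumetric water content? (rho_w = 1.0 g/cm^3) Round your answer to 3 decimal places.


Step 1: theta = (w / 100) * BD / rho_w
Step 2: theta = (17.7 / 100) * 1.72 / 1.0
Step 3: theta = 0.177 * 1.72
Step 4: theta = 0.304

0.304


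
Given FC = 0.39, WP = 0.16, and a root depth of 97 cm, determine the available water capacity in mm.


Step 1: Available water = (FC - WP) * depth * 10
Step 2: AW = (0.39 - 0.16) * 97 * 10
Step 3: AW = 0.23 * 97 * 10
Step 4: AW = 223.1 mm

223.1


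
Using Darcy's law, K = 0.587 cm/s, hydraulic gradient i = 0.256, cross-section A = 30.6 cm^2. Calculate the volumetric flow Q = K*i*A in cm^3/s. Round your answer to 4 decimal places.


Step 1: Apply Darcy's law: Q = K * i * A
Step 2: Q = 0.587 * 0.256 * 30.6
Step 3: Q = 4.5983 cm^3/s

4.5983


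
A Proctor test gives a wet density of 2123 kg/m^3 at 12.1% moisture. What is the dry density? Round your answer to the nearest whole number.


Step 1: Dry density = wet density / (1 + w/100)
Step 2: Dry density = 2123 / (1 + 12.1/100)
Step 3: Dry density = 2123 / 1.121
Step 4: Dry density = 1894 kg/m^3

1894


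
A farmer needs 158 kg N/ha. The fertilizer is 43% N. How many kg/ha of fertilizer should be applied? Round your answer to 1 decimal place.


Step 1: Fertilizer rate = target N / (N content / 100)
Step 2: Rate = 158 / (43 / 100)
Step 3: Rate = 158 / 0.43
Step 4: Rate = 367.4 kg/ha

367.4


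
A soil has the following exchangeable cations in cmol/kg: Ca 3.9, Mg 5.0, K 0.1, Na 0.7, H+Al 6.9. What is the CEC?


Step 1: CEC = Ca + Mg + K + Na + (H+Al)
Step 2: CEC = 3.9 + 5.0 + 0.1 + 0.7 + 6.9
Step 3: CEC = 16.6 cmol/kg

16.6


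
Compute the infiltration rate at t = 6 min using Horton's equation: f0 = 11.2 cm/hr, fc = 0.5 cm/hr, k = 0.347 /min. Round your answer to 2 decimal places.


Step 1: f = fc + (f0 - fc) * exp(-k * t)
Step 2: exp(-0.347 * 6) = 0.124681
Step 3: f = 0.5 + (11.2 - 0.5) * 0.124681
Step 4: f = 0.5 + 10.7 * 0.124681
Step 5: f = 1.83 cm/hr

1.83


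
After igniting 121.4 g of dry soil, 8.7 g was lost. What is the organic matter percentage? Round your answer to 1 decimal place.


Step 1: OM% = 100 * LOI / sample mass
Step 2: OM = 100 * 8.7 / 121.4
Step 3: OM = 7.2%

7.2


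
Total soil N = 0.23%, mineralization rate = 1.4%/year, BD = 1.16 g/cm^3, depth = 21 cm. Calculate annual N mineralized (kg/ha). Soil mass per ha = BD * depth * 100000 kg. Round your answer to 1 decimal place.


Step 1: Soil mass per ha = BD * depth * 100000 = 1.16 * 21 * 100000 = 2436000 kg
Step 2: Total N pool = soil mass * N%/100 = 2436000 * 0.23/100 = 5602.8 kg/ha
Step 3: N mineralized = N pool * rate%/100 = 5602.8 * 1.4/100 = 78.4 kg/ha/yr

78.4


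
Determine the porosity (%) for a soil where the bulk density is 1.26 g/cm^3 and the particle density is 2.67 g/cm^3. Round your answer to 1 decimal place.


Step 1: Formula: n = 100 * (1 - BD / PD)
Step 2: n = 100 * (1 - 1.26 / 2.67)
Step 3: n = 100 * (1 - 0.47191)
Step 4: n = 52.8%

52.8


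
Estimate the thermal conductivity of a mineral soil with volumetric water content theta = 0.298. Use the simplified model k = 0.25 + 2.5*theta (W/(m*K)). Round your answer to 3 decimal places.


Step 1: k = 0.25 + 2.5 * theta
Step 2: k = 0.25 + 2.5 * 0.298
Step 3: k = 0.25 + 0.745
Step 4: k = 0.995 W/(m*K)

0.995


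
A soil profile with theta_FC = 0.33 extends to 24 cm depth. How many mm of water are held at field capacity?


Step 1: Water (mm) = theta_FC * depth (cm) * 10
Step 2: Water = 0.33 * 24 * 10
Step 3: Water = 79.2 mm

79.2


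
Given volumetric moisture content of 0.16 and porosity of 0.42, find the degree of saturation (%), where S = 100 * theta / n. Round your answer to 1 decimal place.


Step 1: S = 100 * theta_v / n
Step 2: S = 100 * 0.16 / 0.42
Step 3: S = 38.1%

38.1


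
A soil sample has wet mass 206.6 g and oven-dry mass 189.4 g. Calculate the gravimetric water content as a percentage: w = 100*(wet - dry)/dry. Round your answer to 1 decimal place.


Step 1: Water mass = wet - dry = 206.6 - 189.4 = 17.2 g
Step 2: w = 100 * water mass / dry mass
Step 3: w = 100 * 17.2 / 189.4 = 9.1%

9.1


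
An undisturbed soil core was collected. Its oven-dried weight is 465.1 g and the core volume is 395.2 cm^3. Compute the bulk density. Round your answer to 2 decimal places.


Step 1: Identify the formula: BD = dry mass / volume
Step 2: Substitute values: BD = 465.1 / 395.2
Step 3: BD = 1.18 g/cm^3

1.18


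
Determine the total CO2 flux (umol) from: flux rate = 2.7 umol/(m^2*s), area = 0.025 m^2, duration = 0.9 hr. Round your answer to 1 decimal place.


Step 1: Convert time to seconds: 0.9 hr * 3600 = 3240.0 s
Step 2: Total = flux * area * time_s
Step 3: Total = 2.7 * 0.025 * 3240.0
Step 4: Total = 218.7 umol

218.7


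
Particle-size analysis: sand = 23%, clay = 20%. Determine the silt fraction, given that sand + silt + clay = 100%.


Step 1: sand + silt + clay = 100%
Step 2: silt = 100 - sand - clay
Step 3: silt = 100 - 23 - 20
Step 4: silt = 57%

57


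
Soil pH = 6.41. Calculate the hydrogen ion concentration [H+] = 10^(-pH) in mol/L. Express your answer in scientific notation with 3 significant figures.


Step 1: [H+] = 10^(-pH)
Step 2: [H+] = 10^(-6.41)
Step 3: [H+] = 3.89e-07 mol/L

3.89e-07


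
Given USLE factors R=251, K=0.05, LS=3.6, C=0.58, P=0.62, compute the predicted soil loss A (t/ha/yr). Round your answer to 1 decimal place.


Step 1: A = R * K * LS * C * P
Step 2: R * K = 251 * 0.05 = 12.55
Step 3: (R*K) * LS = 12.55 * 3.6 = 45.18
Step 4: * C * P = 45.18 * 0.58 * 0.62 = 16.2
Step 5: A = 16.2 t/(ha*yr)

16.2


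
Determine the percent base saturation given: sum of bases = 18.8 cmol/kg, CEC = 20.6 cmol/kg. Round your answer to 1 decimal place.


Step 1: BS = 100 * (sum of bases) / CEC
Step 2: BS = 100 * 18.8 / 20.6
Step 3: BS = 91.3%

91.3


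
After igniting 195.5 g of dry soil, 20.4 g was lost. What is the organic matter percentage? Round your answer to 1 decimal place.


Step 1: OM% = 100 * LOI / sample mass
Step 2: OM = 100 * 20.4 / 195.5
Step 3: OM = 10.4%

10.4


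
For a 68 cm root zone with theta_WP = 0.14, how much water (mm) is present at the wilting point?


Step 1: Water (mm) = theta_WP * depth * 10
Step 2: Water = 0.14 * 68 * 10
Step 3: Water = 95.2 mm

95.2


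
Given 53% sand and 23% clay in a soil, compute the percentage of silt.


Step 1: sand + silt + clay = 100%
Step 2: silt = 100 - sand - clay
Step 3: silt = 100 - 53 - 23
Step 4: silt = 24%

24


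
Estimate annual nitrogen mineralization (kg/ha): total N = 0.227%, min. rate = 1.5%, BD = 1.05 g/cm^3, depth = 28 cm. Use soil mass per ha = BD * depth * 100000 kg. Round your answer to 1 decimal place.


Step 1: Soil mass per ha = BD * depth * 100000 = 1.05 * 28 * 100000 = 2940000 kg
Step 2: Total N pool = soil mass * N%/100 = 2940000 * 0.227/100 = 6673.8 kg/ha
Step 3: N mineralized = N pool * rate%/100 = 6673.8 * 1.5/100 = 100.1 kg/ha/yr

100.1


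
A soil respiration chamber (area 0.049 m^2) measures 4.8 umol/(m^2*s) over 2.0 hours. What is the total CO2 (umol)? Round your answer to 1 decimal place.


Step 1: Convert time to seconds: 2.0 hr * 3600 = 7200.0 s
Step 2: Total = flux * area * time_s
Step 3: Total = 4.8 * 0.049 * 7200.0
Step 4: Total = 1693.4 umol

1693.4


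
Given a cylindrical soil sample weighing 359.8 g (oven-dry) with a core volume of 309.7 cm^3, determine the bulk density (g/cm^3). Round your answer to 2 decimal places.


Step 1: Identify the formula: BD = dry mass / volume
Step 2: Substitute values: BD = 359.8 / 309.7
Step 3: BD = 1.16 g/cm^3

1.16


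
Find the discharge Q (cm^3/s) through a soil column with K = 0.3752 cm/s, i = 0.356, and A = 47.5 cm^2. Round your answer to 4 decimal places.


Step 1: Apply Darcy's law: Q = K * i * A
Step 2: Q = 0.3752 * 0.356 * 47.5
Step 3: Q = 6.3446 cm^3/s

6.3446


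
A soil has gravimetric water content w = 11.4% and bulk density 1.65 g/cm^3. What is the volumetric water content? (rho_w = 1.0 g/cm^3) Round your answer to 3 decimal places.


Step 1: theta = (w / 100) * BD / rho_w
Step 2: theta = (11.4 / 100) * 1.65 / 1.0
Step 3: theta = 0.114 * 1.65
Step 4: theta = 0.188

0.188


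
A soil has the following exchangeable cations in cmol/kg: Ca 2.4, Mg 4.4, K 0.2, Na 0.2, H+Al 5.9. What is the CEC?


Step 1: CEC = Ca + Mg + K + Na + (H+Al)
Step 2: CEC = 2.4 + 4.4 + 0.2 + 0.2 + 5.9
Step 3: CEC = 13.1 cmol/kg

13.1


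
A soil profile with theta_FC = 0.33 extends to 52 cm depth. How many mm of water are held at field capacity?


Step 1: Water (mm) = theta_FC * depth (cm) * 10
Step 2: Water = 0.33 * 52 * 10
Step 3: Water = 171.6 mm

171.6


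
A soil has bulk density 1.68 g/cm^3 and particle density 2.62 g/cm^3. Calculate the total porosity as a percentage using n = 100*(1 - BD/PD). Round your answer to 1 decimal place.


Step 1: Formula: n = 100 * (1 - BD / PD)
Step 2: n = 100 * (1 - 1.68 / 2.62)
Step 3: n = 100 * (1 - 0.64122)
Step 4: n = 35.9%

35.9


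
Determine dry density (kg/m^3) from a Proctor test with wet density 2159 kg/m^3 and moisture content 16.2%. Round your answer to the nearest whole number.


Step 1: Dry density = wet density / (1 + w/100)
Step 2: Dry density = 2159 / (1 + 16.2/100)
Step 3: Dry density = 2159 / 1.162
Step 4: Dry density = 1858 kg/m^3

1858


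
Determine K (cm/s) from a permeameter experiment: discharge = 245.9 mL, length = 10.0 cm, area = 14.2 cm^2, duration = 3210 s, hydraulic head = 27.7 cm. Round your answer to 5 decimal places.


Step 1: K = Q * L / (A * t * h)
Step 2: Numerator = 245.9 * 10.0 = 2459.0
Step 3: Denominator = 14.2 * 3210 * 27.7 = 1262621.4
Step 4: K = 2459.0 / 1262621.4 = 0.00195 cm/s

0.00195


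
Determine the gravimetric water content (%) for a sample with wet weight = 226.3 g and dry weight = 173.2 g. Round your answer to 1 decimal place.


Step 1: Water mass = wet - dry = 226.3 - 173.2 = 53.1 g
Step 2: w = 100 * water mass / dry mass
Step 3: w = 100 * 53.1 / 173.2 = 30.7%

30.7


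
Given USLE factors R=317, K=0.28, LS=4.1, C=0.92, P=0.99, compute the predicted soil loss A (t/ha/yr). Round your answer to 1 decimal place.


Step 1: A = R * K * LS * C * P
Step 2: R * K = 317 * 0.28 = 88.76
Step 3: (R*K) * LS = 88.76 * 4.1 = 363.916
Step 4: * C * P = 363.916 * 0.92 * 0.99 = 331.5
Step 5: A = 331.5 t/(ha*yr)

331.5


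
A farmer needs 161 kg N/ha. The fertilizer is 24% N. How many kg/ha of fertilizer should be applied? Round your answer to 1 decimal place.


Step 1: Fertilizer rate = target N / (N content / 100)
Step 2: Rate = 161 / (24 / 100)
Step 3: Rate = 161 / 0.24
Step 4: Rate = 670.8 kg/ha

670.8


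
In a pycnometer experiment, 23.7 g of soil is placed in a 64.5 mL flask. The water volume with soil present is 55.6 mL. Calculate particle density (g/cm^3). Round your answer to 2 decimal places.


Step 1: Volume of solids = flask volume - water volume with soil
Step 2: V_solids = 64.5 - 55.6 = 8.9 mL
Step 3: Particle density = mass / V_solids = 23.7 / 8.9 = 2.66 g/cm^3

2.66


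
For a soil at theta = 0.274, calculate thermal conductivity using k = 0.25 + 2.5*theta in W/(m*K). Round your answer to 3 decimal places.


Step 1: k = 0.25 + 2.5 * theta
Step 2: k = 0.25 + 2.5 * 0.274
Step 3: k = 0.25 + 0.685
Step 4: k = 0.935 W/(m*K)

0.935


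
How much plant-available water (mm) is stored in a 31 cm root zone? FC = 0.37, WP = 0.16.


Step 1: Available water = (FC - WP) * depth * 10
Step 2: AW = (0.37 - 0.16) * 31 * 10
Step 3: AW = 0.21 * 31 * 10
Step 4: AW = 65.1 mm

65.1


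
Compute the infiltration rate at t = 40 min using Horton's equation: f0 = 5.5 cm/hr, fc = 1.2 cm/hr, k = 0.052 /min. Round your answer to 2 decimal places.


Step 1: f = fc + (f0 - fc) * exp(-k * t)
Step 2: exp(-0.052 * 40) = 0.12493
Step 3: f = 1.2 + (5.5 - 1.2) * 0.12493
Step 4: f = 1.2 + 4.3 * 0.12493
Step 5: f = 1.74 cm/hr

1.74


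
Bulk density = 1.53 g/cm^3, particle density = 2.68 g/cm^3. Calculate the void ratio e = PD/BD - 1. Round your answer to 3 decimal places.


Step 1: e = PD / BD - 1
Step 2: e = 2.68 / 1.53 - 1
Step 3: e = 1.75163 - 1
Step 4: e = 0.752

0.752


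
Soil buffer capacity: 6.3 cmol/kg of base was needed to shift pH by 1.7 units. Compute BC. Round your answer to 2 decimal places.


Step 1: BC = change in base / change in pH
Step 2: BC = 6.3 / 1.7
Step 3: BC = 3.71 cmol/(kg*pH unit)

3.71


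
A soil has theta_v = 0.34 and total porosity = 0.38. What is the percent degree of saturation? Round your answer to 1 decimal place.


Step 1: S = 100 * theta_v / n
Step 2: S = 100 * 0.34 / 0.38
Step 3: S = 89.5%

89.5


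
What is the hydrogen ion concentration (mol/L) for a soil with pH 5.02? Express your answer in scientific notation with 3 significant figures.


Step 1: [H+] = 10^(-pH)
Step 2: [H+] = 10^(-5.02)
Step 3: [H+] = 9.55e-06 mol/L

9.55e-06


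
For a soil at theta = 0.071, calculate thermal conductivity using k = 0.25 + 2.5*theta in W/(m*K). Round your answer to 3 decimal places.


Step 1: k = 0.25 + 2.5 * theta
Step 2: k = 0.25 + 2.5 * 0.071
Step 3: k = 0.25 + 0.178
Step 4: k = 0.428 W/(m*K)

0.428


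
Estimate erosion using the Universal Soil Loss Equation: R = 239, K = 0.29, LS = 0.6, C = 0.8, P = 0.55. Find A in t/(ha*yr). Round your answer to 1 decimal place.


Step 1: A = R * K * LS * C * P
Step 2: R * K = 239 * 0.29 = 69.31
Step 3: (R*K) * LS = 69.31 * 0.6 = 41.586
Step 4: * C * P = 41.586 * 0.8 * 0.55 = 18.3
Step 5: A = 18.3 t/(ha*yr)

18.3


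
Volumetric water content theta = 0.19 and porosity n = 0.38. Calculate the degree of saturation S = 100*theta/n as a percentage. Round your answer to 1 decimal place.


Step 1: S = 100 * theta_v / n
Step 2: S = 100 * 0.19 / 0.38
Step 3: S = 50.0%

50.0


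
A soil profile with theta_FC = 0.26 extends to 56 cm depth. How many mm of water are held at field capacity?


Step 1: Water (mm) = theta_FC * depth (cm) * 10
Step 2: Water = 0.26 * 56 * 10
Step 3: Water = 145.6 mm

145.6


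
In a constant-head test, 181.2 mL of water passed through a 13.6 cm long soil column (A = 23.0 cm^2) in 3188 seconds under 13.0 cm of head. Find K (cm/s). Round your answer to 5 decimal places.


Step 1: K = Q * L / (A * t * h)
Step 2: Numerator = 181.2 * 13.6 = 2464.32
Step 3: Denominator = 23.0 * 3188 * 13.0 = 953212.0
Step 4: K = 2464.32 / 953212.0 = 0.00259 cm/s

0.00259


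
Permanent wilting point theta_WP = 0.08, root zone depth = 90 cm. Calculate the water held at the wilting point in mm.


Step 1: Water (mm) = theta_WP * depth * 10
Step 2: Water = 0.08 * 90 * 10
Step 3: Water = 72.0 mm

72.0


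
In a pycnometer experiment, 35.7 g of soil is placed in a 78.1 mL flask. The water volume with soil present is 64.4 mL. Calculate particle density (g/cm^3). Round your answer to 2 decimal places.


Step 1: Volume of solids = flask volume - water volume with soil
Step 2: V_solids = 78.1 - 64.4 = 13.7 mL
Step 3: Particle density = mass / V_solids = 35.7 / 13.7 = 2.61 g/cm^3

2.61


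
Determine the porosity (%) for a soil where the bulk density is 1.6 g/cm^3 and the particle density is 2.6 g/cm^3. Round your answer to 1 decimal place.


Step 1: Formula: n = 100 * (1 - BD / PD)
Step 2: n = 100 * (1 - 1.6 / 2.6)
Step 3: n = 100 * (1 - 0.61538)
Step 4: n = 38.5%

38.5


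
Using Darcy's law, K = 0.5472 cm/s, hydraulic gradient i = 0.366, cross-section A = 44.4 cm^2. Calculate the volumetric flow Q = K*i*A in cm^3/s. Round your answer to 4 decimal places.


Step 1: Apply Darcy's law: Q = K * i * A
Step 2: Q = 0.5472 * 0.366 * 44.4
Step 3: Q = 8.8922 cm^3/s

8.8922


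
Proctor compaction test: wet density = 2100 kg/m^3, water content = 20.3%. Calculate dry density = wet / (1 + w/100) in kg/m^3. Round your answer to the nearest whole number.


Step 1: Dry density = wet density / (1 + w/100)
Step 2: Dry density = 2100 / (1 + 20.3/100)
Step 3: Dry density = 2100 / 1.203
Step 4: Dry density = 1746 kg/m^3

1746


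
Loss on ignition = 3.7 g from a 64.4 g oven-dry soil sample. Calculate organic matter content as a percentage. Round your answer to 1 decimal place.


Step 1: OM% = 100 * LOI / sample mass
Step 2: OM = 100 * 3.7 / 64.4
Step 3: OM = 5.7%

5.7


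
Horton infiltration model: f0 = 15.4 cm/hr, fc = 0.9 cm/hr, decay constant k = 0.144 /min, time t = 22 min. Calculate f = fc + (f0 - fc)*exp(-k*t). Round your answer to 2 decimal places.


Step 1: f = fc + (f0 - fc) * exp(-k * t)
Step 2: exp(-0.144 * 22) = 0.042088
Step 3: f = 0.9 + (15.4 - 0.9) * 0.042088
Step 4: f = 0.9 + 14.5 * 0.042088
Step 5: f = 1.51 cm/hr

1.51


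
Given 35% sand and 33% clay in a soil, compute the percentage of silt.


Step 1: sand + silt + clay = 100%
Step 2: silt = 100 - sand - clay
Step 3: silt = 100 - 35 - 33
Step 4: silt = 32%

32


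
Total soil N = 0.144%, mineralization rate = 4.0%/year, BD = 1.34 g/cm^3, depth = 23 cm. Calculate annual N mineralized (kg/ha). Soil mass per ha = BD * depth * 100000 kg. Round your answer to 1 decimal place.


Step 1: Soil mass per ha = BD * depth * 100000 = 1.34 * 23 * 100000 = 3082000 kg
Step 2: Total N pool = soil mass * N%/100 = 3082000 * 0.144/100 = 4438.08 kg/ha
Step 3: N mineralized = N pool * rate%/100 = 4438.08 * 4.0/100 = 177.5 kg/ha/yr

177.5


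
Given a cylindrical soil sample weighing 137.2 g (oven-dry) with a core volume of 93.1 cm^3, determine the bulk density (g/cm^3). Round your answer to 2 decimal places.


Step 1: Identify the formula: BD = dry mass / volume
Step 2: Substitute values: BD = 137.2 / 93.1
Step 3: BD = 1.47 g/cm^3

1.47


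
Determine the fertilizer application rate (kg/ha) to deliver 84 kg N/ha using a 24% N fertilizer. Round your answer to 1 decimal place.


Step 1: Fertilizer rate = target N / (N content / 100)
Step 2: Rate = 84 / (24 / 100)
Step 3: Rate = 84 / 0.24
Step 4: Rate = 350.0 kg/ha

350.0


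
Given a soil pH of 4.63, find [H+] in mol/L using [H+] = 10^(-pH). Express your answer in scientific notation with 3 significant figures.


Step 1: [H+] = 10^(-pH)
Step 2: [H+] = 10^(-4.63)
Step 3: [H+] = 2.34e-05 mol/L

2.34e-05


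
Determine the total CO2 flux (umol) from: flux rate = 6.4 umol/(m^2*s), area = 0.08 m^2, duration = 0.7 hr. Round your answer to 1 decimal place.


Step 1: Convert time to seconds: 0.7 hr * 3600 = 2520.0 s
Step 2: Total = flux * area * time_s
Step 3: Total = 6.4 * 0.08 * 2520.0
Step 4: Total = 1290.2 umol

1290.2


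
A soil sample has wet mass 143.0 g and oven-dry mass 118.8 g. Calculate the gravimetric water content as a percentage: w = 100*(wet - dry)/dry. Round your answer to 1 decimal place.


Step 1: Water mass = wet - dry = 143.0 - 118.8 = 24.2 g
Step 2: w = 100 * water mass / dry mass
Step 3: w = 100 * 24.2 / 118.8 = 20.4%

20.4


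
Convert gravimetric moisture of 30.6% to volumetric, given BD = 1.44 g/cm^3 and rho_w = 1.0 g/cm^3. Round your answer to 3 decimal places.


Step 1: theta = (w / 100) * BD / rho_w
Step 2: theta = (30.6 / 100) * 1.44 / 1.0
Step 3: theta = 0.306 * 1.44
Step 4: theta = 0.441

0.441


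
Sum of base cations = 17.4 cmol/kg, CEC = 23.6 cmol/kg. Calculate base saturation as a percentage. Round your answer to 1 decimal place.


Step 1: BS = 100 * (sum of bases) / CEC
Step 2: BS = 100 * 17.4 / 23.6
Step 3: BS = 73.7%

73.7


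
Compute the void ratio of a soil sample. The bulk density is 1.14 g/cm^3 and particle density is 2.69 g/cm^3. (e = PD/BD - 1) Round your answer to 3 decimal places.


Step 1: e = PD / BD - 1
Step 2: e = 2.69 / 1.14 - 1
Step 3: e = 2.35965 - 1
Step 4: e = 1.36

1.36


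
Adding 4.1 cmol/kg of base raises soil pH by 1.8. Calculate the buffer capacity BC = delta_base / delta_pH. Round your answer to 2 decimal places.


Step 1: BC = change in base / change in pH
Step 2: BC = 4.1 / 1.8
Step 3: BC = 2.28 cmol/(kg*pH unit)

2.28


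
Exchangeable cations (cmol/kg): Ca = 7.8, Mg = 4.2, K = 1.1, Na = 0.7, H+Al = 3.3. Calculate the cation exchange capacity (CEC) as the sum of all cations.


Step 1: CEC = Ca + Mg + K + Na + (H+Al)
Step 2: CEC = 7.8 + 4.2 + 1.1 + 0.7 + 3.3
Step 3: CEC = 17.1 cmol/kg

17.1


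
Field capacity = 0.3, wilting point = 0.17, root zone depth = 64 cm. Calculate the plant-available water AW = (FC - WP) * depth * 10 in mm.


Step 1: Available water = (FC - WP) * depth * 10
Step 2: AW = (0.3 - 0.17) * 64 * 10
Step 3: AW = 0.13 * 64 * 10
Step 4: AW = 83.2 mm

83.2


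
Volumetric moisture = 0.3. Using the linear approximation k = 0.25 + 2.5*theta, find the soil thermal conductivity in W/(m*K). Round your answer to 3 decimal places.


Step 1: k = 0.25 + 2.5 * theta
Step 2: k = 0.25 + 2.5 * 0.3
Step 3: k = 0.25 + 0.75
Step 4: k = 1.0 W/(m*K)

1.0


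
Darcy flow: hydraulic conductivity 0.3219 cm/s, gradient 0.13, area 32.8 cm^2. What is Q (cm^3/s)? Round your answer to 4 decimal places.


Step 1: Apply Darcy's law: Q = K * i * A
Step 2: Q = 0.3219 * 0.13 * 32.8
Step 3: Q = 1.3726 cm^3/s

1.3726


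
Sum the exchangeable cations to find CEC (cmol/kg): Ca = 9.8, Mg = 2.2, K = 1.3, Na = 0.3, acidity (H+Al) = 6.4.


Step 1: CEC = Ca + Mg + K + Na + (H+Al)
Step 2: CEC = 9.8 + 2.2 + 1.3 + 0.3 + 6.4
Step 3: CEC = 20.0 cmol/kg

20.0


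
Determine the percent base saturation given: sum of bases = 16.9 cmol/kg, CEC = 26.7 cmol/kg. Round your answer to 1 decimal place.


Step 1: BS = 100 * (sum of bases) / CEC
Step 2: BS = 100 * 16.9 / 26.7
Step 3: BS = 63.3%

63.3


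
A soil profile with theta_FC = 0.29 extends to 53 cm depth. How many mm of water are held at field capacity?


Step 1: Water (mm) = theta_FC * depth (cm) * 10
Step 2: Water = 0.29 * 53 * 10
Step 3: Water = 153.7 mm

153.7


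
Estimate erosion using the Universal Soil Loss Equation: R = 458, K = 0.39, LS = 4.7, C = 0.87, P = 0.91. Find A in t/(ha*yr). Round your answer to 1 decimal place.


Step 1: A = R * K * LS * C * P
Step 2: R * K = 458 * 0.39 = 178.62
Step 3: (R*K) * LS = 178.62 * 4.7 = 839.514
Step 4: * C * P = 839.514 * 0.87 * 0.91 = 664.6
Step 5: A = 664.6 t/(ha*yr)

664.6


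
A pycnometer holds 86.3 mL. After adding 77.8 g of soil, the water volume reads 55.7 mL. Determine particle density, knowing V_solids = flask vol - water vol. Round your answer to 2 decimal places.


Step 1: Volume of solids = flask volume - water volume with soil
Step 2: V_solids = 86.3 - 55.7 = 30.6 mL
Step 3: Particle density = mass / V_solids = 77.8 / 30.6 = 2.54 g/cm^3

2.54


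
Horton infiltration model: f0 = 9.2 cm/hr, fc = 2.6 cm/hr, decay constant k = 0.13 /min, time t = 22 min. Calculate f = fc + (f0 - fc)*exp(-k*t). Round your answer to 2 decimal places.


Step 1: f = fc + (f0 - fc) * exp(-k * t)
Step 2: exp(-0.13 * 22) = 0.057269
Step 3: f = 2.6 + (9.2 - 2.6) * 0.057269
Step 4: f = 2.6 + 6.6 * 0.057269
Step 5: f = 2.98 cm/hr

2.98


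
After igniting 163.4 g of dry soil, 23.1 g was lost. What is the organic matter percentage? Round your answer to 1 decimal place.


Step 1: OM% = 100 * LOI / sample mass
Step 2: OM = 100 * 23.1 / 163.4
Step 3: OM = 14.1%

14.1


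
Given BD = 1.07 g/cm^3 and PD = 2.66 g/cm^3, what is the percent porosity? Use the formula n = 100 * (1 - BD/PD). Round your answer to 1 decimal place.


Step 1: Formula: n = 100 * (1 - BD / PD)
Step 2: n = 100 * (1 - 1.07 / 2.66)
Step 3: n = 100 * (1 - 0.40226)
Step 4: n = 59.8%

59.8


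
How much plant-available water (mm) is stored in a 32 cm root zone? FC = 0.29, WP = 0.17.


Step 1: Available water = (FC - WP) * depth * 10
Step 2: AW = (0.29 - 0.17) * 32 * 10
Step 3: AW = 0.12 * 32 * 10
Step 4: AW = 38.4 mm

38.4


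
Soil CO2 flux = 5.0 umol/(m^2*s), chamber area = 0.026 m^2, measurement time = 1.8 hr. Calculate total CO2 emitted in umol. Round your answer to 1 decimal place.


Step 1: Convert time to seconds: 1.8 hr * 3600 = 6480.0 s
Step 2: Total = flux * area * time_s
Step 3: Total = 5.0 * 0.026 * 6480.0
Step 4: Total = 842.4 umol

842.4


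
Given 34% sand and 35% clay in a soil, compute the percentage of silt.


Step 1: sand + silt + clay = 100%
Step 2: silt = 100 - sand - clay
Step 3: silt = 100 - 34 - 35
Step 4: silt = 31%

31


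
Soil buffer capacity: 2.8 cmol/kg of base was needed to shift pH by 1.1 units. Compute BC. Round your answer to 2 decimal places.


Step 1: BC = change in base / change in pH
Step 2: BC = 2.8 / 1.1
Step 3: BC = 2.55 cmol/(kg*pH unit)

2.55


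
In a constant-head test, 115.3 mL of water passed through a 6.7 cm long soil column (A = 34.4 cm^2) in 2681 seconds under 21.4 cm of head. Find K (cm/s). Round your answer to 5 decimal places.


Step 1: K = Q * L / (A * t * h)
Step 2: Numerator = 115.3 * 6.7 = 772.51
Step 3: Denominator = 34.4 * 2681 * 21.4 = 1973644.96
Step 4: K = 772.51 / 1973644.96 = 0.00039 cm/s

0.00039


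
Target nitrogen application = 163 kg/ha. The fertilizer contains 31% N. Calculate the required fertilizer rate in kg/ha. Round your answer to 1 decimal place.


Step 1: Fertilizer rate = target N / (N content / 100)
Step 2: Rate = 163 / (31 / 100)
Step 3: Rate = 163 / 0.31
Step 4: Rate = 525.8 kg/ha

525.8


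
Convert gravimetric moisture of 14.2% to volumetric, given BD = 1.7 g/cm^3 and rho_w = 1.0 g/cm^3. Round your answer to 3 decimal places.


Step 1: theta = (w / 100) * BD / rho_w
Step 2: theta = (14.2 / 100) * 1.7 / 1.0
Step 3: theta = 0.142 * 1.7
Step 4: theta = 0.241

0.241


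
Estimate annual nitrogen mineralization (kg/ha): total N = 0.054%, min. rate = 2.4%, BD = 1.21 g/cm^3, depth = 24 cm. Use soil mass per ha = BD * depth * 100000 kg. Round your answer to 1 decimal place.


Step 1: Soil mass per ha = BD * depth * 100000 = 1.21 * 24 * 100000 = 2904000 kg
Step 2: Total N pool = soil mass * N%/100 = 2904000 * 0.054/100 = 1568.16 kg/ha
Step 3: N mineralized = N pool * rate%/100 = 1568.16 * 2.4/100 = 37.6 kg/ha/yr

37.6


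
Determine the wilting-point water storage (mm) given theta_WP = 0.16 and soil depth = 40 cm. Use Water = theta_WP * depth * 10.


Step 1: Water (mm) = theta_WP * depth * 10
Step 2: Water = 0.16 * 40 * 10
Step 3: Water = 64.0 mm

64.0


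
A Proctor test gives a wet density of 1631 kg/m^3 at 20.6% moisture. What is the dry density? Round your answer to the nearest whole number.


Step 1: Dry density = wet density / (1 + w/100)
Step 2: Dry density = 1631 / (1 + 20.6/100)
Step 3: Dry density = 1631 / 1.206
Step 4: Dry density = 1352 kg/m^3

1352


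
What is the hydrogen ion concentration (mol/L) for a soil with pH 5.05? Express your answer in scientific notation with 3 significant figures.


Step 1: [H+] = 10^(-pH)
Step 2: [H+] = 10^(-5.05)
Step 3: [H+] = 8.91e-06 mol/L

8.91e-06


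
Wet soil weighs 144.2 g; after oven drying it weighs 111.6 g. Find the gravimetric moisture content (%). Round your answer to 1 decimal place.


Step 1: Water mass = wet - dry = 144.2 - 111.6 = 32.6 g
Step 2: w = 100 * water mass / dry mass
Step 3: w = 100 * 32.6 / 111.6 = 29.2%

29.2


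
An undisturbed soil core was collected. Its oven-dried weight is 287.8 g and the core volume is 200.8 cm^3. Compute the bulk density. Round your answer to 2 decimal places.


Step 1: Identify the formula: BD = dry mass / volume
Step 2: Substitute values: BD = 287.8 / 200.8
Step 3: BD = 1.43 g/cm^3

1.43


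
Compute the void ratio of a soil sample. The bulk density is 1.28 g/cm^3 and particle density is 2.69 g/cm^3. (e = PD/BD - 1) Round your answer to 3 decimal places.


Step 1: e = PD / BD - 1
Step 2: e = 2.69 / 1.28 - 1
Step 3: e = 2.10156 - 1
Step 4: e = 1.102

1.102


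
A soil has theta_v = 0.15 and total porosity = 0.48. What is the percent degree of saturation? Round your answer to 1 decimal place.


Step 1: S = 100 * theta_v / n
Step 2: S = 100 * 0.15 / 0.48
Step 3: S = 31.3%

31.3


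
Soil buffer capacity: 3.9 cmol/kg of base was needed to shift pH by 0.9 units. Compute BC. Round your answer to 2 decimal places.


Step 1: BC = change in base / change in pH
Step 2: BC = 3.9 / 0.9
Step 3: BC = 4.33 cmol/(kg*pH unit)

4.33


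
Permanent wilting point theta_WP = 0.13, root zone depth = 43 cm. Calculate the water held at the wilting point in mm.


Step 1: Water (mm) = theta_WP * depth * 10
Step 2: Water = 0.13 * 43 * 10
Step 3: Water = 55.9 mm

55.9


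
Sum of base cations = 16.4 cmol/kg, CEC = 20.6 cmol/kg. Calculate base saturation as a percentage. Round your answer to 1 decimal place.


Step 1: BS = 100 * (sum of bases) / CEC
Step 2: BS = 100 * 16.4 / 20.6
Step 3: BS = 79.6%

79.6
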